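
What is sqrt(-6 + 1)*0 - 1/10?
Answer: -1/10 ≈ -0.10000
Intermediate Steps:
sqrt(-6 + 1)*0 - 1/10 = sqrt(-5)*0 - 1*1/10 = (I*sqrt(5))*0 - 1/10 = 0 - 1/10 = -1/10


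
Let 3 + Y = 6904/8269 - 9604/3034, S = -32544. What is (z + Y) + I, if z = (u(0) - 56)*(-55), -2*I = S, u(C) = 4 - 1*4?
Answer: 242686034107/12544073 ≈ 19347.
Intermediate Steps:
u(C) = 0 (u(C) = 4 - 4 = 0)
I = 16272 (I = -½*(-32544) = 16272)
Y = -66866589/12544073 (Y = -3 + (6904/8269 - 9604/3034) = -3 + (6904*(1/8269) - 9604*1/3034) = -3 + (6904/8269 - 4802/1517) = -3 - 29234370/12544073 = -66866589/12544073 ≈ -5.3305)
z = 3080 (z = (0 - 56)*(-55) = -56*(-55) = 3080)
(z + Y) + I = (3080 - 66866589/12544073) + 16272 = 38568878251/12544073 + 16272 = 242686034107/12544073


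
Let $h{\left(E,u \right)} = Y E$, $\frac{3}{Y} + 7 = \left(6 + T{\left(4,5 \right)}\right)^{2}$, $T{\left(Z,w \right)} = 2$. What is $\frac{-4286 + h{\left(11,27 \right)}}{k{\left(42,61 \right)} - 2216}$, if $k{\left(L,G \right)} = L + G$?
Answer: $\frac{81423}{40147} \approx 2.0281$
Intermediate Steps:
$k{\left(L,G \right)} = G + L$
$Y = \frac{1}{19}$ ($Y = \frac{3}{-7 + \left(6 + 2\right)^{2}} = \frac{3}{-7 + 8^{2}} = \frac{3}{-7 + 64} = \frac{3}{57} = 3 \cdot \frac{1}{57} = \frac{1}{19} \approx 0.052632$)
$h{\left(E,u \right)} = \frac{E}{19}$
$\frac{-4286 + h{\left(11,27 \right)}}{k{\left(42,61 \right)} - 2216} = \frac{-4286 + \frac{1}{19} \cdot 11}{\left(61 + 42\right) - 2216} = \frac{-4286 + \frac{11}{19}}{103 - 2216} = - \frac{81423}{19 \left(-2113\right)} = \left(- \frac{81423}{19}\right) \left(- \frac{1}{2113}\right) = \frac{81423}{40147}$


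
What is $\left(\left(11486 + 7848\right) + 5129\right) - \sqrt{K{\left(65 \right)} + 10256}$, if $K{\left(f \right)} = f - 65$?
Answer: $24463 - 4 \sqrt{641} \approx 24362.0$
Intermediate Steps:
$K{\left(f \right)} = -65 + f$
$\left(\left(11486 + 7848\right) + 5129\right) - \sqrt{K{\left(65 \right)} + 10256} = \left(\left(11486 + 7848\right) + 5129\right) - \sqrt{\left(-65 + 65\right) + 10256} = \left(19334 + 5129\right) - \sqrt{0 + 10256} = 24463 - \sqrt{10256} = 24463 - 4 \sqrt{641}$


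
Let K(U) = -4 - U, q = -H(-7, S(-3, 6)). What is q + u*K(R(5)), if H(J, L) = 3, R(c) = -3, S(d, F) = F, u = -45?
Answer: 42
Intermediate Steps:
q = -3 (q = -1*3 = -3)
q + u*K(R(5)) = -3 - 45*(-4 - 1*(-3)) = -3 - 45*(-4 + 3) = -3 - 45*(-1) = -3 + 45 = 42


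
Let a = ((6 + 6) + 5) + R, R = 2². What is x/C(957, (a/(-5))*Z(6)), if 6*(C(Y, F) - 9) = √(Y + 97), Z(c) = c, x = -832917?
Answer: -134932554/931 + 2498751*√1054/931 ≈ -57798.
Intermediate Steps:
R = 4
a = 21 (a = ((6 + 6) + 5) + 4 = (12 + 5) + 4 = 17 + 4 = 21)
C(Y, F) = 9 + √(97 + Y)/6 (C(Y, F) = 9 + √(Y + 97)/6 = 9 + √(97 + Y)/6)
x/C(957, (a/(-5))*Z(6)) = -832917/(9 + √(97 + 957)/6) = -832917/(9 + √1054/6)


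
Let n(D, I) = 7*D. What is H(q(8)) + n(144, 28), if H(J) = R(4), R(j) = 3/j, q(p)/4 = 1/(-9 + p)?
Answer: 4035/4 ≈ 1008.8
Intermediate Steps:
q(p) = 4/(-9 + p)
H(J) = 3/4
H(q(8)) + n(144, 28) = 3/4 + 7*144 = 3/4 + 1008 = 4035/4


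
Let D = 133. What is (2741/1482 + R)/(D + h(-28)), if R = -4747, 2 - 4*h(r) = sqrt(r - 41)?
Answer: -2503503428/70450575 - 14064626*I*sqrt(69)/211351725 ≈ -35.536 - 0.55277*I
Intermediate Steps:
h(r) = 1/2 - sqrt(-41 + r)/4 (h(r) = 1/2 - sqrt(r - 41)/4 = 1/2 - sqrt(-41 + r)/4)
(2741/1482 + R)/(D + h(-28)) = (2741/1482 - 4747)/(133 + (1/2 - sqrt(-41 - 28)/4)) = (2741*(1/1482) - 4747)/(133 + (1/2 - I*sqrt(69)/4)) = (2741/1482 - 4747)/(133 + (1/2 - I*sqrt(69)/4)) = -7032313/(1482*(133 + (1/2 - I*sqrt(69)/4))) = -7032313/(1482*(267/2 - I*sqrt(69)/4))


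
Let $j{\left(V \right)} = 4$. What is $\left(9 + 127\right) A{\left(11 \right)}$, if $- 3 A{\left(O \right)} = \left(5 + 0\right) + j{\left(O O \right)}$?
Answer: $-408$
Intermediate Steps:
$A{\left(O \right)} = -3$ ($A{\left(O \right)} = - \frac{\left(5 + 0\right) + 4}{3} = - \frac{5 + 4}{3} = \left(- \frac{1}{3}\right) 9 = -3$)
$\left(9 + 127\right) A{\left(11 \right)} = \left(9 + 127\right) \left(-3\right) = 136 \left(-3\right) = -408$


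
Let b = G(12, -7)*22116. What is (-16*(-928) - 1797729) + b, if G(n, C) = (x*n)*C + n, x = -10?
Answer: 17059951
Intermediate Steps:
G(n, C) = n - 10*C*n (G(n, C) = (-10*n)*C + n = -10*C*n + n = n - 10*C*n)
b = 18842832 (b = (12*(1 - 10*(-7)))*22116 = (12*(1 + 70))*22116 = (12*71)*22116 = 852*22116 = 18842832)
(-16*(-928) - 1797729) + b = (-16*(-928) - 1797729) + 18842832 = (14848 - 1797729) + 18842832 = -1782881 + 18842832 = 17059951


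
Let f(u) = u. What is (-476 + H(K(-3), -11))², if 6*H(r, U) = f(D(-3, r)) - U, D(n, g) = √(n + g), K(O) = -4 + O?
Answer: (2845 - I*√10)²/36 ≈ 2.2483e+5 - 499.82*I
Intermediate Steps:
D(n, g) = √(g + n)
H(r, U) = -U/6 + √(-3 + r)/6 (H(r, U) = (√(r - 3) - U)/6 = (√(-3 + r) - U)/6 = -U/6 + √(-3 + r)/6)
(-476 + H(K(-3), -11))² = (-476 + (-⅙*(-11) + √(-3 + (-4 - 3))/6))² = (-476 + (11/6 + √(-3 - 7)/6))² = (-476 + (11/6 + √(-10)/6))² = (-476 + (11/6 + (I*√10)/6))² = (-476 + (11/6 + I*√10/6))² = (-2845/6 + I*√10/6)²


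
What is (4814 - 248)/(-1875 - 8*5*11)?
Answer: -4566/2315 ≈ -1.9724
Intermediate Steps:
(4814 - 248)/(-1875 - 8*5*11) = 4566/(-1875 - 40*11) = 4566/(-1875 - 440) = 4566/(-2315) = 4566*(-1/2315) = -4566/2315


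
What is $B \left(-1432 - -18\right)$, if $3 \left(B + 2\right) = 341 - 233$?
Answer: $-48076$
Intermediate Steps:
$B = 34$ ($B = -2 + \frac{341 - 233}{3} = -2 + \frac{1}{3} \cdot 108 = -2 + 36 = 34$)
$B \left(-1432 - -18\right) = 34 \left(-1432 - -18\right) = 34 \left(-1432 + 18\right) = 34 \left(-1414\right) = -48076$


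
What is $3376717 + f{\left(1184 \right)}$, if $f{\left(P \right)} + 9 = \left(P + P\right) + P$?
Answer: $3380260$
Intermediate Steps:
$f{\left(P \right)} = -9 + 3 P$ ($f{\left(P \right)} = -9 + \left(\left(P + P\right) + P\right) = -9 + \left(2 P + P\right) = -9 + 3 P$)
$3376717 + f{\left(1184 \right)} = 3376717 + \left(-9 + 3 \cdot 1184\right) = 3376717 + \left(-9 + 3552\right) = 3376717 + 3543 = 3380260$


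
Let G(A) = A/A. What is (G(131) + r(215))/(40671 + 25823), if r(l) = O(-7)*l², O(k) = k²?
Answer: 1132513/33247 ≈ 34.064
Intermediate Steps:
G(A) = 1
r(l) = 49*l² (r(l) = (-7)²*l² = 49*l²)
(G(131) + r(215))/(40671 + 25823) = (1 + 49*215²)/(40671 + 25823) = (1 + 49*46225)/66494 = (1 + 2265025)*(1/66494) = 2265026*(1/66494) = 1132513/33247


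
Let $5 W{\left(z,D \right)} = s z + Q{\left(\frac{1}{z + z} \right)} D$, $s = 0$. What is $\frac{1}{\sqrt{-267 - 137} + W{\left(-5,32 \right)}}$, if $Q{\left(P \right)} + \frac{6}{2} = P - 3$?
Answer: $- \frac{6100}{301269} - \frac{625 i \sqrt{101}}{602538} \approx -0.020248 - 0.010425 i$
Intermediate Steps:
$Q{\left(P \right)} = -6 + P$ ($Q{\left(P \right)} = -3 + \left(P - 3\right) = -3 + \left(-3 + P\right) = -6 + P$)
$W{\left(z,D \right)} = \frac{D \left(-6 + \frac{1}{2 z}\right)}{5}$ ($W{\left(z,D \right)} = \frac{0 z + \left(-6 + \frac{1}{z + z}\right) D}{5} = \frac{0 + \left(-6 + \frac{1}{2 z}\right) D}{5} = \frac{0 + D \left(-6 + \frac{1}{2 z}\right)}{5} = \frac{D \left(-6 + \frac{1}{2 z}\right)}{5}$)
$\frac{1}{\sqrt{-267 - 137} + W{\left(-5,32 \right)}} = \frac{1}{\sqrt{-267 - 137} + \frac{1}{10} \cdot 32 \frac{1}{-5} \left(1 - -60\right)} = \frac{1}{\sqrt{-404} + \frac{1}{10} \cdot 32 \left(- \frac{1}{5}\right) \left(1 + 60\right)} = \frac{1}{2 i \sqrt{101} + \frac{1}{10} \cdot 32 \left(- \frac{1}{5}\right) 61} = \frac{1}{2 i \sqrt{101} - \frac{976}{25}} = \frac{1}{- \frac{976}{25} + 2 i \sqrt{101}}$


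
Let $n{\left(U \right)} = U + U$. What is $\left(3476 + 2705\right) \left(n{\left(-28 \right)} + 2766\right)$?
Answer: $16750510$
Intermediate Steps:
$n{\left(U \right)} = 2 U$
$\left(3476 + 2705\right) \left(n{\left(-28 \right)} + 2766\right) = \left(3476 + 2705\right) \left(2 \left(-28\right) + 2766\right) = 6181 \left(-56 + 2766\right) = 6181 \cdot 2710 = 16750510$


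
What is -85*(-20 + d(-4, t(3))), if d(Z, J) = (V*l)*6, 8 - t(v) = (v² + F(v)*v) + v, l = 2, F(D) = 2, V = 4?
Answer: -2380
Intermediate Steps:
t(v) = 8 - v² - 3*v (t(v) = 8 - ((v² + 2*v) + v) = 8 - (v² + 3*v) = 8 + (-v² - 3*v) = 8 - v² - 3*v)
d(Z, J) = 48 (d(Z, J) = (4*2)*6 = 8*6 = 48)
-85*(-20 + d(-4, t(3))) = -85*(-20 + 48) = -85*28 = -2380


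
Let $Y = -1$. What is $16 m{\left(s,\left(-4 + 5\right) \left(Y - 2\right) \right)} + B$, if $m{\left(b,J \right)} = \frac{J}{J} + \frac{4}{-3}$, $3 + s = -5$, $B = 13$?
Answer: $\frac{23}{3} \approx 7.6667$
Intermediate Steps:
$s = -8$ ($s = -3 - 5 = -8$)
$m{\left(b,J \right)} = - \frac{1}{3}$ ($m{\left(b,J \right)} = 1 + 4 \left(- \frac{1}{3}\right) = 1 - \frac{4}{3} = - \frac{1}{3}$)
$16 m{\left(s,\left(-4 + 5\right) \left(Y - 2\right) \right)} + B = 16 \left(- \frac{1}{3}\right) + 13 = - \frac{16}{3} + 13 = \frac{23}{3}$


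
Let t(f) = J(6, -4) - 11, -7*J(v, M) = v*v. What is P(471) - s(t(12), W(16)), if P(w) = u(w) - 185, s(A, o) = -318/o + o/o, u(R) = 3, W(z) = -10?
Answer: -1074/5 ≈ -214.80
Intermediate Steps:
J(v, M) = -v²/7 (J(v, M) = -v*v/7 = -v²/7)
t(f) = -113/7 (t(f) = -⅐*6² - 11 = -⅐*36 - 11 = -36/7 - 11 = -113/7)
s(A, o) = 1 - 318/o (s(A, o) = -318/o + 1 = 1 - 318/o)
P(w) = -182 (P(w) = 3 - 185 = -182)
P(471) - s(t(12), W(16)) = -182 - (-318 - 10)/(-10) = -182 - (-1)*(-328)/10 = -182 - 1*164/5 = -182 - 164/5 = -1074/5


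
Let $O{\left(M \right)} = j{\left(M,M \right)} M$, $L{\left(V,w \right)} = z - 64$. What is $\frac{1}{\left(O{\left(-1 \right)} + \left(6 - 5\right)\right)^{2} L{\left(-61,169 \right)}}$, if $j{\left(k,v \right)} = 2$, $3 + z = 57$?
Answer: $- \frac{1}{10} \approx -0.1$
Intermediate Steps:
$z = 54$ ($z = -3 + 57 = 54$)
$L{\left(V,w \right)} = -10$ ($L{\left(V,w \right)} = 54 - 64 = -10$)
$O{\left(M \right)} = 2 M$
$\frac{1}{\left(O{\left(-1 \right)} + \left(6 - 5\right)\right)^{2} L{\left(-61,169 \right)}} = \frac{1}{\left(2 \left(-1\right) + \left(6 - 5\right)\right)^{2} \left(-10\right)} = \frac{1}{\left(-2 + 1\right)^{2} \left(-10\right)} = \frac{1}{\left(-1\right)^{2} \left(-10\right)} = \frac{1}{1 \left(-10\right)} = \frac{1}{-10} = - \frac{1}{10}$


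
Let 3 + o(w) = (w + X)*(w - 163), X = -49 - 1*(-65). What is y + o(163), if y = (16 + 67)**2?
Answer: 6886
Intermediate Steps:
X = 16 (X = -49 + 65 = 16)
y = 6889 (y = 83**2 = 6889)
o(w) = -3 + (-163 + w)*(16 + w) (o(w) = -3 + (w + 16)*(w - 163) = -3 + (16 + w)*(-163 + w) = -3 + (-163 + w)*(16 + w))
y + o(163) = 6889 + (-2611 + 163**2 - 147*163) = 6889 + (-2611 + 26569 - 23961) = 6889 - 3 = 6886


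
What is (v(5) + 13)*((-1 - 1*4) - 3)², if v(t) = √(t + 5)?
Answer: 832 + 64*√10 ≈ 1034.4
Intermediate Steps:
v(t) = √(5 + t)
(v(5) + 13)*((-1 - 1*4) - 3)² = (√(5 + 5) + 13)*((-1 - 1*4) - 3)² = (√10 + 13)*((-1 - 4) - 3)² = (13 + √10)*(-5 - 3)² = (13 + √10)*(-8)² = (13 + √10)*64 = 832 + 64*√10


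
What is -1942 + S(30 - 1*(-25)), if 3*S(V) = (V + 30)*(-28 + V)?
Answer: -1177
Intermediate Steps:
S(V) = (-28 + V)*(30 + V)/3 (S(V) = ((V + 30)*(-28 + V))/3 = ((30 + V)*(-28 + V))/3 = ((-28 + V)*(30 + V))/3 = (-28 + V)*(30 + V)/3)
-1942 + S(30 - 1*(-25)) = -1942 + (-280 + (30 - 1*(-25))**2/3 + 2*(30 - 1*(-25))/3) = -1942 + (-280 + (30 + 25)**2/3 + 2*(30 + 25)/3) = -1942 + (-280 + (1/3)*55**2 + (2/3)*55) = -1942 + (-280 + (1/3)*3025 + 110/3) = -1942 + (-280 + 3025/3 + 110/3) = -1942 + 765 = -1177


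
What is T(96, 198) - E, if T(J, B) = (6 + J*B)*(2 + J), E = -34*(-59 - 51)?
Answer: 1859632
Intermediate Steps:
E = 3740 (E = -34*(-110) = 3740)
T(J, B) = (2 + J)*(6 + B*J) (T(J, B) = (6 + B*J)*(2 + J) = (2 + J)*(6 + B*J))
T(96, 198) - E = (12 + 6*96 + 198*96² + 2*198*96) - 1*3740 = (12 + 576 + 198*9216 + 38016) - 3740 = (12 + 576 + 1824768 + 38016) - 3740 = 1863372 - 3740 = 1859632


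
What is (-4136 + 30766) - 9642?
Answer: 16988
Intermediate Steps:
(-4136 + 30766) - 9642 = 26630 - 9642 = 16988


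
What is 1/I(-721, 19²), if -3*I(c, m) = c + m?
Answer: 1/120 ≈ 0.0083333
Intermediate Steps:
I(c, m) = -c/3 - m/3 (I(c, m) = -(c + m)/3 = -c/3 - m/3)
1/I(-721, 19²) = 1/(-⅓*(-721) - ⅓*19²) = 1/(721/3 - ⅓*361) = 1/(721/3 - 361/3) = 1/120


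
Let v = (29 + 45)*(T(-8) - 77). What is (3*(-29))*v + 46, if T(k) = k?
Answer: 547276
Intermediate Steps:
v = -6290 (v = (29 + 45)*(-8 - 77) = 74*(-85) = -6290)
(3*(-29))*v + 46 = (3*(-29))*(-6290) + 46 = -87*(-6290) + 46 = 547230 + 46 = 547276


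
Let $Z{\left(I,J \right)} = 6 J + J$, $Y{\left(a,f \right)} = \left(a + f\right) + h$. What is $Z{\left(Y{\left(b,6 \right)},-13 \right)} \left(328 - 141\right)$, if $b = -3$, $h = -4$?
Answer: $-17017$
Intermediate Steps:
$Y{\left(a,f \right)} = -4 + a + f$ ($Y{\left(a,f \right)} = \left(a + f\right) - 4 = -4 + a + f$)
$Z{\left(I,J \right)} = 7 J$
$Z{\left(Y{\left(b,6 \right)},-13 \right)} \left(328 - 141\right) = 7 \left(-13\right) \left(328 - 141\right) = \left(-91\right) 187 = -17017$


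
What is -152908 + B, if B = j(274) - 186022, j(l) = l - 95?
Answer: -338751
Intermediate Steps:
j(l) = -95 + l
B = -185843 (B = (-95 + 274) - 186022 = 179 - 186022 = -185843)
-152908 + B = -152908 - 185843 = -338751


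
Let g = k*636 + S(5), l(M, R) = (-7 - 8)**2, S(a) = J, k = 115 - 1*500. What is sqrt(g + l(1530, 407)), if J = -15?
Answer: 5*I*sqrt(9786) ≈ 494.62*I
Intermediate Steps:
k = -385 (k = 115 - 500 = -385)
S(a) = -15
l(M, R) = 225 (l(M, R) = (-15)**2 = 225)
g = -244875 (g = -385*636 - 15 = -244860 - 15 = -244875)
sqrt(g + l(1530, 407)) = sqrt(-244875 + 225) = sqrt(-244650) = 5*I*sqrt(9786)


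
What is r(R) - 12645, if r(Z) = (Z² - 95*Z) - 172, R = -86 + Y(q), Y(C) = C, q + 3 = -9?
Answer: 6097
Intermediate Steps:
q = -12 (q = -3 - 9 = -12)
R = -98 (R = -86 - 12 = -98)
r(Z) = -172 + Z² - 95*Z
r(R) - 12645 = (-172 + (-98)² - 95*(-98)) - 12645 = (-172 + 9604 + 9310) - 12645 = 18742 - 12645 = 6097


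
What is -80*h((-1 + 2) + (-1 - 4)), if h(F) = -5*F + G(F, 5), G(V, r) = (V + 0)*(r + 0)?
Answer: 0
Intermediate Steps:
G(V, r) = V*r
h(F) = 0 (h(F) = -5*F + F*5 = -5*F + 5*F = 0)
-80*h((-1 + 2) + (-1 - 4)) = -80*0 = 0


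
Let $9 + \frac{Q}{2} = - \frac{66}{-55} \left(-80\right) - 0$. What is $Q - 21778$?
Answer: $-21988$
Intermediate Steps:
$Q = -210$ ($Q = -18 + 2 \left(- \frac{66}{-55} \left(-80\right) - 0\right) = -18 + 2 \left(\left(-66\right) \left(- \frac{1}{55}\right) \left(-80\right) + \left(-35 + 35\right)\right) = -18 + 2 \left(\frac{6}{5} \left(-80\right) + 0\right) = -18 + 2 \left(-96 + 0\right) = -18 + 2 \left(-96\right) = -18 - 192 = -210$)
$Q - 21778 = -210 - 21778 = -21988$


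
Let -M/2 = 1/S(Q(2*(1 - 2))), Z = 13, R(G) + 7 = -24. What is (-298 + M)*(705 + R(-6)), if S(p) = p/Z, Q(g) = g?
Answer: -192090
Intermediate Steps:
R(G) = -31 (R(G) = -7 - 24 = -31)
S(p) = p/13
M = 13 (M = -2*13/(2*(1 - 2)) = -2/((2*(-1))/13) = -2/((1/13)*(-2)) = -2/(-2/13) = -2*(-13/2) = 13)
(-298 + M)*(705 + R(-6)) = (-298 + 13)*(705 - 31) = -285*674 = -192090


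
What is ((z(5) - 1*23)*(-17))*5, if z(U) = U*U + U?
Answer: -595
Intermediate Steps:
z(U) = U + U² (z(U) = U² + U = U + U²)
((z(5) - 1*23)*(-17))*5 = ((5*(1 + 5) - 1*23)*(-17))*5 = ((5*6 - 23)*(-17))*5 = ((30 - 23)*(-17))*5 = (7*(-17))*5 = -119*5 = -595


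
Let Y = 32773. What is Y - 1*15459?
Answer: 17314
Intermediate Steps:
Y - 1*15459 = 32773 - 1*15459 = 32773 - 15459 = 17314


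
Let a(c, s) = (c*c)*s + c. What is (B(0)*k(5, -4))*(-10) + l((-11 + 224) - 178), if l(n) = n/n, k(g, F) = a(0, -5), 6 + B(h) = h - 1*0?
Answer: 1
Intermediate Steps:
B(h) = -6 + h (B(h) = -6 + (h - 1*0) = -6 + (h + 0) = -6 + h)
a(c, s) = c + s*c² (a(c, s) = c²*s + c = s*c² + c = c + s*c²)
k(g, F) = 0 (k(g, F) = 0*(1 + 0*(-5)) = 0*(1 + 0) = 0*1 = 0)
l(n) = 1
(B(0)*k(5, -4))*(-10) + l((-11 + 224) - 178) = ((-6 + 0)*0)*(-10) + 1 = -6*0*(-10) + 1 = 0*(-10) + 1 = 0 + 1 = 1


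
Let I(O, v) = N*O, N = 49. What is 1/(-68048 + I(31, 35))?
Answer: -1/66529 ≈ -1.5031e-5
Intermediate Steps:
I(O, v) = 49*O
1/(-68048 + I(31, 35)) = 1/(-68048 + 49*31) = 1/(-68048 + 1519) = 1/(-66529) = -1/66529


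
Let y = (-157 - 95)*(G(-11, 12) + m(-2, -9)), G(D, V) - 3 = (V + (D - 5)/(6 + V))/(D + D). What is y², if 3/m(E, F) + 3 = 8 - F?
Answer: 56400100/121 ≈ 4.6612e+5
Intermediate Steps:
m(E, F) = 3/(5 - F) (m(E, F) = 3/(-3 + (8 - F)) = 3/(5 - F))
G(D, V) = 3 + (V + (-5 + D)/(6 + V))/(2*D) (G(D, V) = 3 + (V + (D - 5)/(6 + V))/(D + D) = 3 + (V + (-5 + D)/(6 + V))/((2*D)) = 3 + (V + (-5 + D)/(6 + V))*(1/(2*D)) = 3 + (V + (-5 + D)/(6 + V))/(2*D))
y = -7510/11 (y = (-157 - 95)*((½)*(-5 + 12² + 6*12 + 37*(-11) + 6*(-11)*12)/(-11*(6 + 12)) - 3/(-5 - 9)) = -252*((½)*(-1/11)*(-5 + 144 + 72 - 407 - 792)/18 - 3/(-14)) = -252*((½)*(-1/11)*(1/18)*(-988) - 3*(-1/14)) = -252*(247/99 + 3/14) = -252*3755/1386 = -7510/11 ≈ -682.73)
y² = (-7510/11)² = 56400100/121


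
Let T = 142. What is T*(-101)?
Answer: -14342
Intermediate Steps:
T*(-101) = 142*(-101) = -14342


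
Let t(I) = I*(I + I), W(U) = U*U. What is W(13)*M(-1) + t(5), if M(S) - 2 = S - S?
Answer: 388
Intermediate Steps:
M(S) = 2 (M(S) = 2 + (S - S) = 2 + 0 = 2)
W(U) = U**2
t(I) = 2*I**2 (t(I) = I*(2*I) = 2*I**2)
W(13)*M(-1) + t(5) = 13**2*2 + 2*5**2 = 169*2 + 2*25 = 338 + 50 = 388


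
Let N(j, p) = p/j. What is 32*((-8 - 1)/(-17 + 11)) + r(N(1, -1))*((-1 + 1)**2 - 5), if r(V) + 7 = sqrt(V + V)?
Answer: 83 - 5*I*sqrt(2) ≈ 83.0 - 7.0711*I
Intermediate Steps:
r(V) = -7 + sqrt(2)*sqrt(V) (r(V) = -7 + sqrt(V + V) = -7 + sqrt(2*V) = -7 + sqrt(2)*sqrt(V))
32*((-8 - 1)/(-17 + 11)) + r(N(1, -1))*((-1 + 1)**2 - 5) = 32*((-8 - 1)/(-17 + 11)) + (-7 + sqrt(2)*sqrt(-1/1))*((-1 + 1)**2 - 5) = 32*(-9/(-6)) + (-7 + sqrt(2)*sqrt(-1*1))*(0**2 - 5) = 32*(-9*(-1/6)) + (-7 + sqrt(2)*sqrt(-1))*(0 - 5) = 32*(3/2) + (-7 + sqrt(2)*I)*(-5) = 48 + (-7 + I*sqrt(2))*(-5) = 48 + (35 - 5*I*sqrt(2)) = 83 - 5*I*sqrt(2)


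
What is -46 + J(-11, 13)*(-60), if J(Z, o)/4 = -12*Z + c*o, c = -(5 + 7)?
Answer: 5714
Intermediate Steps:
c = -12 (c = -1*12 = -12)
J(Z, o) = -48*Z - 48*o (J(Z, o) = 4*(-12*Z - 12*o) = -48*Z - 48*o)
-46 + J(-11, 13)*(-60) = -46 + (-48*(-11) - 48*13)*(-60) = -46 + (528 - 624)*(-60) = -46 - 96*(-60) = -46 + 5760 = 5714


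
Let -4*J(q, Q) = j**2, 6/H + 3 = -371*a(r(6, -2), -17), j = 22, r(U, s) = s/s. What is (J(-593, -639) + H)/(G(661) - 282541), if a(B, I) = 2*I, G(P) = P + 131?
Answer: 1525925/3553136639 ≈ 0.00042946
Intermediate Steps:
G(P) = 131 + P
r(U, s) = 1
H = 6/12611 (H = 6/(-3 - 742*(-17)) = 6/(-3 - 371*(-34)) = 6/(-3 + 12614) = 6/12611 ≈ 0.00047577)
J(q, Q) = -121 (J(q, Q) = -1/4*22**2 = -1/4*484 = -121)
(J(-593, -639) + H)/(G(661) - 282541) = (-121 + 6/12611)/((131 + 661) - 282541) = -1525925/(12611*(792 - 282541)) = -1525925/12611/(-281749) = -1525925/12611*(-1/281749) = 1525925/3553136639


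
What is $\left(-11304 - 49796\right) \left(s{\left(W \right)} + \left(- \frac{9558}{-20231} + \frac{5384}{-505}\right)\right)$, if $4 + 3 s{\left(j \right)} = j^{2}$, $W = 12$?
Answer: $- \frac{13662460506760}{6129993} \approx -2.2288 \cdot 10^{6}$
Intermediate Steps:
$s{\left(j \right)} = - \frac{4}{3} + \frac{j^{2}}{3}$
$\left(-11304 - 49796\right) \left(s{\left(W \right)} + \left(- \frac{9558}{-20231} + \frac{5384}{-505}\right)\right) = \left(-11304 - 49796\right) \left(\left(- \frac{4}{3} + \frac{12^{2}}{3}\right) + \left(- \frac{9558}{-20231} + \frac{5384}{-505}\right)\right) = - 61100 \left(\left(- \frac{4}{3} + \frac{1}{3} \cdot 144\right) + \left(\left(-9558\right) \left(- \frac{1}{20231}\right) + 5384 \left(- \frac{1}{505}\right)\right)\right) = - 61100 \left(\left(- \frac{4}{3} + 48\right) + \left(\frac{9558}{20231} - \frac{5384}{505}\right)\right) = - 61100 \left(\frac{140}{3} - \frac{104096914}{10216655}\right) = \left(-61100\right) \frac{1118040958}{30649965} = - \frac{13662460506760}{6129993}$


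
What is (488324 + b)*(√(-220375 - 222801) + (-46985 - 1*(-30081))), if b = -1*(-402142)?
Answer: -15052437264 + 1780932*I*√110794 ≈ -1.5052e+10 + 5.928e+8*I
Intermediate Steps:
b = 402142
(488324 + b)*(√(-220375 - 222801) + (-46985 - 1*(-30081))) = (488324 + 402142)*(√(-220375 - 222801) + (-46985 - 1*(-30081))) = 890466*(√(-443176) + (-46985 + 30081)) = 890466*(2*I*√110794 - 16904) = 890466*(-16904 + 2*I*√110794) = -15052437264 + 1780932*I*√110794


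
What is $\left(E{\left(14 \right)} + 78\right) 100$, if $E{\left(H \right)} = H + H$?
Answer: $10600$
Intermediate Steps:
$E{\left(H \right)} = 2 H$
$\left(E{\left(14 \right)} + 78\right) 100 = \left(2 \cdot 14 + 78\right) 100 = \left(28 + 78\right) 100 = 106 \cdot 100 = 10600$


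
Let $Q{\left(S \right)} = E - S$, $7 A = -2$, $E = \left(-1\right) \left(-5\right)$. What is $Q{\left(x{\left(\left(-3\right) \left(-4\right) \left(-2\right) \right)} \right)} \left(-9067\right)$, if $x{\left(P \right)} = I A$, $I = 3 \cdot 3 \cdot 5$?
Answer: $- \frac{1133375}{7} \approx -1.6191 \cdot 10^{5}$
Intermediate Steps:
$E = 5$
$I = 45$ ($I = 9 \cdot 5 = 45$)
$A = - \frac{2}{7}$ ($A = \frac{1}{7} \left(-2\right) = - \frac{2}{7} \approx -0.28571$)
$x{\left(P \right)} = - \frac{90}{7}$ ($x{\left(P \right)} = 45 \left(- \frac{2}{7}\right) = - \frac{90}{7}$)
$Q{\left(S \right)} = 5 - S$
$Q{\left(x{\left(\left(-3\right) \left(-4\right) \left(-2\right) \right)} \right)} \left(-9067\right) = \left(5 - - \frac{90}{7}\right) \left(-9067\right) = \left(5 + \frac{90}{7}\right) \left(-9067\right) = \frac{125}{7} \left(-9067\right) = - \frac{1133375}{7}$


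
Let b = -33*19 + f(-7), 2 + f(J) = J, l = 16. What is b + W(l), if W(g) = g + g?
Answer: -604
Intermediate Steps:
f(J) = -2 + J
W(g) = 2*g
b = -636 (b = -33*19 + (-2 - 7) = -627 - 9 = -636)
b + W(l) = -636 + 2*16 = -636 + 32 = -604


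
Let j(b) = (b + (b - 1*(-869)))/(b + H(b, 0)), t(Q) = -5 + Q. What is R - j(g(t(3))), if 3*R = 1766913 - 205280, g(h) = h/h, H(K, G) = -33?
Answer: 49974869/96 ≈ 5.2057e+5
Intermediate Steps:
g(h) = 1
R = 1561633/3 (R = (1766913 - 205280)/3 = (⅓)*1561633 = 1561633/3 ≈ 5.2054e+5)
j(b) = (869 + 2*b)/(-33 + b) (j(b) = (b + (b - 1*(-869)))/(b - 33) = (b + (b + 869))/(-33 + b) = (b + (869 + b))/(-33 + b) = (869 + 2*b)/(-33 + b))
R - j(g(t(3))) = 1561633/3 - (869 + 2*1)/(-33 + 1) = 1561633/3 - (869 + 2)/(-32) = 1561633/3 - (-1)*871/32 = 1561633/3 - 1*(-871/32) = 1561633/3 + 871/32 = 49974869/96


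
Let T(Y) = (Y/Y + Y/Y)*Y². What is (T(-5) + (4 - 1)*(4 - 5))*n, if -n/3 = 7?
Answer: -987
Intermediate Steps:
T(Y) = 2*Y² (T(Y) = (1 + 1)*Y² = 2*Y²)
n = -21 (n = -3*7 = -21)
(T(-5) + (4 - 1)*(4 - 5))*n = (2*(-5)² + (4 - 1)*(4 - 5))*(-21) = (2*25 + 3*(-1))*(-21) = (50 - 3)*(-21) = 47*(-21) = -987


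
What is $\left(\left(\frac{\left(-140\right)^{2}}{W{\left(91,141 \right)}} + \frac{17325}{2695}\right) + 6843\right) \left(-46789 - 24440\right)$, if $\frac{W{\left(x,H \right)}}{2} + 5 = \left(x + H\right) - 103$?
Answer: $- \frac{107091092004}{217} \approx -4.9351 \cdot 10^{8}$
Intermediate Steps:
$W{\left(x,H \right)} = -216 + 2 H + 2 x$ ($W{\left(x,H \right)} = -10 + 2 \left(\left(x + H\right) - 103\right) = -10 + 2 \left(\left(H + x\right) - 103\right) = -10 + 2 \left(-103 + H + x\right) = -10 + \left(-206 + 2 H + 2 x\right) = -216 + 2 H + 2 x$)
$\left(\left(\frac{\left(-140\right)^{2}}{W{\left(91,141 \right)}} + \frac{17325}{2695}\right) + 6843\right) \left(-46789 - 24440\right) = \left(\left(\frac{\left(-140\right)^{2}}{-216 + 2 \cdot 141 + 2 \cdot 91} + \frac{17325}{2695}\right) + 6843\right) \left(-46789 - 24440\right) = \left(\left(\frac{19600}{-216 + 282 + 182} + 17325 \cdot \frac{1}{2695}\right) + 6843\right) \left(-71229\right) = \left(\left(\frac{19600}{248} + \frac{45}{7}\right) + 6843\right) \left(-71229\right) = \left(\left(19600 \cdot \frac{1}{248} + \frac{45}{7}\right) + 6843\right) \left(-71229\right) = \left(\left(\frac{2450}{31} + \frac{45}{7}\right) + 6843\right) \left(-71229\right) = \left(\frac{18545}{217} + 6843\right) \left(-71229\right) = \frac{1503476}{217} \left(-71229\right) = - \frac{107091092004}{217}$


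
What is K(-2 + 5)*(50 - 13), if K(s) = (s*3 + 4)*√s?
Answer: 481*√3 ≈ 833.12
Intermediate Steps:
K(s) = √s*(4 + 3*s) (K(s) = (3*s + 4)*√s = (4 + 3*s)*√s = √s*(4 + 3*s))
K(-2 + 5)*(50 - 13) = (√(-2 + 5)*(4 + 3*(-2 + 5)))*(50 - 13) = (√3*(4 + 3*3))*37 = (√3*(4 + 9))*37 = (√3*13)*37 = (13*√3)*37 = 481*√3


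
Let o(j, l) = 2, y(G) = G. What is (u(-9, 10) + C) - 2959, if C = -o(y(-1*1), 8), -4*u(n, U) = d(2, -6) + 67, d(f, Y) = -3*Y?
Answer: -11929/4 ≈ -2982.3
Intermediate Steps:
u(n, U) = -85/4 (u(n, U) = -(-3*(-6) + 67)/4 = -(18 + 67)/4 = -1/4*85 = -85/4)
C = -2 (C = -1*2 = -2)
(u(-9, 10) + C) - 2959 = (-85/4 - 2) - 2959 = -93/4 - 2959 = -11929/4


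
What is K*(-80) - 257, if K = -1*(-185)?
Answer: -15057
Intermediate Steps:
K = 185
K*(-80) - 257 = 185*(-80) - 257 = -14800 - 257 = -15057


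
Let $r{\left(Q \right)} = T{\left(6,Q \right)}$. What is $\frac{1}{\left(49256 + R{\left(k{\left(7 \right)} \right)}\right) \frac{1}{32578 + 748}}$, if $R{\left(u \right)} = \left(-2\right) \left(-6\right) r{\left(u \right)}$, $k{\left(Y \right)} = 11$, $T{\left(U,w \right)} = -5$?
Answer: $\frac{16663}{24598} \approx 0.67741$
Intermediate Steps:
$r{\left(Q \right)} = -5$
$R{\left(u \right)} = -60$ ($R{\left(u \right)} = \left(-2\right) \left(-6\right) \left(-5\right) = 12 \left(-5\right) = -60$)
$\frac{1}{\left(49256 + R{\left(k{\left(7 \right)} \right)}\right) \frac{1}{32578 + 748}} = \frac{1}{\left(49256 - 60\right) \frac{1}{32578 + 748}} = \frac{1}{49196 \cdot \frac{1}{33326}} = \frac{1}{\frac{24598}{16663}} = \frac{16663}{24598}$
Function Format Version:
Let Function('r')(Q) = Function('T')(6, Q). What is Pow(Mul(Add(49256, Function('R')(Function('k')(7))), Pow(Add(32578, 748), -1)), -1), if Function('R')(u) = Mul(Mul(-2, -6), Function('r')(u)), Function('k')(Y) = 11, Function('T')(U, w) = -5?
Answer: Rational(16663, 24598) ≈ 0.67741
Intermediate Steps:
Function('r')(Q) = -5
Function('R')(u) = -60 (Function('R')(u) = Mul(Mul(-2, -6), -5) = Mul(12, -5) = -60)
Pow(Mul(Add(49256, Function('R')(Function('k')(7))), Pow(Add(32578, 748), -1)), -1) = Pow(Mul(Add(49256, -60), Pow(Add(32578, 748), -1)), -1) = Pow(Mul(49196, Pow(33326, -1)), -1) = Pow(Mul(49196, Rational(1, 33326)), -1) = Pow(Rational(24598, 16663), -1) = Rational(16663, 24598)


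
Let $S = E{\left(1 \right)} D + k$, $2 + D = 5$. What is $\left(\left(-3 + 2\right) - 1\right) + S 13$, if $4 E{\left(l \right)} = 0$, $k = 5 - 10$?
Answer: $-67$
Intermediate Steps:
$D = 3$ ($D = -2 + 5 = 3$)
$k = -5$ ($k = 5 - 10 = -5$)
$E{\left(l \right)} = 0$ ($E{\left(l \right)} = \frac{1}{4} \cdot 0 = 0$)
$S = -5$ ($S = 0 \cdot 3 - 5 = 0 - 5 = -5$)
$\left(\left(-3 + 2\right) - 1\right) + S 13 = \left(\left(-3 + 2\right) - 1\right) - 65 = \left(-1 - 1\right) - 65 = -2 - 65 = -67$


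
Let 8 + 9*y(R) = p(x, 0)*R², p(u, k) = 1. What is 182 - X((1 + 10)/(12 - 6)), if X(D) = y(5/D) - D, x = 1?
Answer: 400525/2178 ≈ 183.90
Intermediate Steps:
y(R) = -8/9 + R²/9 (y(R) = -8/9 + (1*R²)/9 = -8/9 + R²/9)
X(D) = -8/9 - D + 25/(9*D²) (X(D) = (-8/9 + (5/D)²/9) - D = (-8/9 + (25/D²)/9) - D = (-8/9 + 25/(9*D²)) - D = -8/9 - D + 25/(9*D²))
182 - X((1 + 10)/(12 - 6)) = 182 - (-8/9 - (1 + 10)/(12 - 6) + 25/(9*((1 + 10)/(12 - 6))²)) = 182 - (-8/9 - 11/6 + 25/(9*(11/6)²)) = 182 - (-8/9 - 11/6 + 25/(9*(11*(⅙))²)) = 182 - (-8/9 - 1*11/6 + 25/(9*(11/6)²)) = 182 - (-8/9 - 11/6 + (25/9)*(36/121)) = 182 - (-8/9 - 11/6 + 100/121) = 182 - 1*(-4129/2178) = 182 + 4129/2178 = 400525/2178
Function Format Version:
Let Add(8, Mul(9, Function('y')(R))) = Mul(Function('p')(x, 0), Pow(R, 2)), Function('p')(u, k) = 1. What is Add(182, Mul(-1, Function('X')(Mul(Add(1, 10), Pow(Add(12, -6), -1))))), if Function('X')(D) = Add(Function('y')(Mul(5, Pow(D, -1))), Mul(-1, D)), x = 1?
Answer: Rational(400525, 2178) ≈ 183.90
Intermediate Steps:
Function('y')(R) = Add(Rational(-8, 9), Mul(Rational(1, 9), Pow(R, 2))) (Function('y')(R) = Add(Rational(-8, 9), Mul(Rational(1, 9), Mul(1, Pow(R, 2)))) = Add(Rational(-8, 9), Mul(Rational(1, 9), Pow(R, 2))))
Function('X')(D) = Add(Rational(-8, 9), Mul(-1, D), Mul(Rational(25, 9), Pow(D, -2))) (Function('X')(D) = Add(Add(Rational(-8, 9), Mul(Rational(1, 9), Pow(Mul(5, Pow(D, -1)), 2))), Mul(-1, D)) = Add(Add(Rational(-8, 9), Mul(Rational(1, 9), Mul(25, Pow(D, -2)))), Mul(-1, D)) = Add(Add(Rational(-8, 9), Mul(Rational(25, 9), Pow(D, -2))), Mul(-1, D)) = Add(Rational(-8, 9), Mul(-1, D), Mul(Rational(25, 9), Pow(D, -2))))
Add(182, Mul(-1, Function('X')(Mul(Add(1, 10), Pow(Add(12, -6), -1))))) = Add(182, Mul(-1, Add(Rational(-8, 9), Mul(-1, Mul(Add(1, 10), Pow(Add(12, -6), -1))), Mul(Rational(25, 9), Pow(Mul(Add(1, 10), Pow(Add(12, -6), -1)), -2))))) = Add(182, Mul(-1, Add(Rational(-8, 9), Mul(-1, Mul(11, Pow(6, -1))), Mul(Rational(25, 9), Pow(Mul(11, Pow(6, -1)), -2))))) = Add(182, Mul(-1, Add(Rational(-8, 9), Mul(-1, Mul(11, Rational(1, 6))), Mul(Rational(25, 9), Pow(Mul(11, Rational(1, 6)), -2))))) = Add(182, Mul(-1, Add(Rational(-8, 9), Mul(-1, Rational(11, 6)), Mul(Rational(25, 9), Pow(Rational(11, 6), -2))))) = Add(182, Mul(-1, Add(Rational(-8, 9), Rational(-11, 6), Mul(Rational(25, 9), Rational(36, 121))))) = Add(182, Mul(-1, Add(Rational(-8, 9), Rational(-11, 6), Rational(100, 121)))) = Add(182, Mul(-1, Rational(-4129, 2178))) = Add(182, Rational(4129, 2178)) = Rational(400525, 2178)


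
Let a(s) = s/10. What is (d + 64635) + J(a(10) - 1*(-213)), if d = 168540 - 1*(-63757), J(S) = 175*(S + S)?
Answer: 371832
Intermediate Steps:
a(s) = s/10 (a(s) = s*(⅒) = s/10)
J(S) = 350*S (J(S) = 175*(2*S) = 350*S)
d = 232297 (d = 168540 + 63757 = 232297)
(d + 64635) + J(a(10) - 1*(-213)) = (232297 + 64635) + 350*((⅒)*10 - 1*(-213)) = 296932 + 350*(1 + 213) = 296932 + 350*214 = 296932 + 74900 = 371832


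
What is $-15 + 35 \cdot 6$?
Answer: $195$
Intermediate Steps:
$-15 + 35 \cdot 6 = -15 + 210 = 195$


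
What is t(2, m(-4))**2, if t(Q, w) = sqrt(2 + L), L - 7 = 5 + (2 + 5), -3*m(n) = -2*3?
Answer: 21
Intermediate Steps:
m(n) = 2 (m(n) = -(-2)*3/3 = -1/3*(-6) = 2)
L = 19 (L = 7 + (5 + (2 + 5)) = 7 + (5 + 7) = 7 + 12 = 19)
t(Q, w) = sqrt(21) (t(Q, w) = sqrt(2 + 19) = sqrt(21))
t(2, m(-4))**2 = (sqrt(21))**2 = 21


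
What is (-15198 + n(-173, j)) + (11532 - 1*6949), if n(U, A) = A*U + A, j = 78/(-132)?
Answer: -115647/11 ≈ -10513.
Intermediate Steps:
j = -13/22 (j = 78*(-1/132) = -13/22 ≈ -0.59091)
n(U, A) = A + A*U
(-15198 + n(-173, j)) + (11532 - 1*6949) = (-15198 - 13*(1 - 173)/22) + (11532 - 1*6949) = (-15198 - 13/22*(-172)) + (11532 - 6949) = (-15198 + 1118/11) + 4583 = -166060/11 + 4583 = -115647/11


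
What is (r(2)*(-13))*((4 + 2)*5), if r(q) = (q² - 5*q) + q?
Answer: 1560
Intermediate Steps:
r(q) = q² - 4*q
(r(2)*(-13))*((4 + 2)*5) = ((2*(-4 + 2))*(-13))*((4 + 2)*5) = ((2*(-2))*(-13))*(6*5) = -4*(-13)*30 = 52*30 = 1560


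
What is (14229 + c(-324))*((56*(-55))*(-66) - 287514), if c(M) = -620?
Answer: -1146340506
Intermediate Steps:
(14229 + c(-324))*((56*(-55))*(-66) - 287514) = (14229 - 620)*((56*(-55))*(-66) - 287514) = 13609*(-3080*(-66) - 287514) = 13609*(203280 - 287514) = 13609*(-84234) = -1146340506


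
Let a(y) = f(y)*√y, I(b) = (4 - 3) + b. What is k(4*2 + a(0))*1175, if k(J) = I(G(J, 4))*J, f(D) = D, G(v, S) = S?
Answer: 47000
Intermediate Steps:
I(b) = 1 + b
a(y) = y^(3/2) (a(y) = y*√y = y^(3/2))
k(J) = 5*J (k(J) = (1 + 4)*J = 5*J)
k(4*2 + a(0))*1175 = (5*(4*2 + 0^(3/2)))*1175 = (5*(8 + 0))*1175 = (5*8)*1175 = 40*1175 = 47000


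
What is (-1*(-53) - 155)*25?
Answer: -2550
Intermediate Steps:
(-1*(-53) - 155)*25 = (53 - 155)*25 = -102*25 = -2550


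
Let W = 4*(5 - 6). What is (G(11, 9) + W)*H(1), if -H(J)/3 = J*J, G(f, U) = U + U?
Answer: -42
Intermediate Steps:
G(f, U) = 2*U
H(J) = -3*J**2 (H(J) = -3*J*J = -3*J**2)
W = -4 (W = 4*(-1) = -4)
(G(11, 9) + W)*H(1) = (2*9 - 4)*(-3*1**2) = (18 - 4)*(-3*1) = 14*(-3) = -42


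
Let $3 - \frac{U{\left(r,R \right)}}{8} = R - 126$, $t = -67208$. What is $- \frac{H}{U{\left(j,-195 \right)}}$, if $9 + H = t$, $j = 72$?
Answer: $\frac{67217}{2592} \approx 25.932$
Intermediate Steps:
$U{\left(r,R \right)} = 1032 - 8 R$ ($U{\left(r,R \right)} = 24 - 8 \left(R - 126\right) = 24 - 8 \left(-126 + R\right) = 24 - \left(-1008 + 8 R\right) = 1032 - 8 R$)
$H = -67217$ ($H = -9 - 67208 = -67217$)
$- \frac{H}{U{\left(j,-195 \right)}} = - \frac{-67217}{1032 - -1560} = - \frac{-67217}{1032 + 1560} = - \frac{-67217}{2592} = \left(-1\right) \left(- \frac{67217}{2592}\right) = \frac{67217}{2592}$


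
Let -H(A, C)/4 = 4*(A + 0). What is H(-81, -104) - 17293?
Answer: -15997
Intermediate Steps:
H(A, C) = -16*A (H(A, C) = -16*(A + 0) = -16*A)
H(-81, -104) - 17293 = -16*(-81) - 17293 = 1296 - 17293 = -15997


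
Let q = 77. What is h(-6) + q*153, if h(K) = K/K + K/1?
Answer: 11776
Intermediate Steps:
h(K) = 1 + K (h(K) = 1 + K*1 = 1 + K)
h(-6) + q*153 = (1 - 6) + 77*153 = -5 + 11781 = 11776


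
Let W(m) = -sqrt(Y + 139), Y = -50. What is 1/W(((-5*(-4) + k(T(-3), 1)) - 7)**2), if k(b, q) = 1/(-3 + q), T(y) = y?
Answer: -sqrt(89)/89 ≈ -0.10600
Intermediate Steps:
W(m) = -sqrt(89) (W(m) = -sqrt(-50 + 139) = -sqrt(89))
1/W(((-5*(-4) + k(T(-3), 1)) - 7)**2) = 1/(-sqrt(89)) = -sqrt(89)/89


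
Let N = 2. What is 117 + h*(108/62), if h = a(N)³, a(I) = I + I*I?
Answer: 15291/31 ≈ 493.26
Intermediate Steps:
a(I) = I + I²
h = 216 (h = (2*(1 + 2))³ = (2*3)³ = 6³ = 216)
117 + h*(108/62) = 117 + 216*(108/62) = 117 + 216*(108*(1/62)) = 117 + 216*(54/31) = 117 + 11664/31 = 15291/31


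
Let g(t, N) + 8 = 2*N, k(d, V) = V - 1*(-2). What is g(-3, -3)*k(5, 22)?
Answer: -336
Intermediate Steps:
k(d, V) = 2 + V (k(d, V) = V + 2 = 2 + V)
g(t, N) = -8 + 2*N
g(-3, -3)*k(5, 22) = (-8 + 2*(-3))*(2 + 22) = (-8 - 6)*24 = -14*24 = -336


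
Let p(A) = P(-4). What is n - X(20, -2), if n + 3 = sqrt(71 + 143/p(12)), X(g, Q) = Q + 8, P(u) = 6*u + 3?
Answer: -9 + 2*sqrt(7077)/21 ≈ -0.98810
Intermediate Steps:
P(u) = 3 + 6*u
p(A) = -21 (p(A) = 3 + 6*(-4) = 3 - 24 = -21)
X(g, Q) = 8 + Q
n = -3 + 2*sqrt(7077)/21 (n = -3 + sqrt(71 + 143/(-21)) = -3 + sqrt(71 + 143*(-1/21)) = -3 + sqrt(71 - 143/21) = -3 + sqrt(1348/21) = -3 + 2*sqrt(7077)/21 ≈ 5.0119)
n - X(20, -2) = (-3 + 2*sqrt(7077)/21) - (8 - 2) = (-3 + 2*sqrt(7077)/21) - 1*6 = (-3 + 2*sqrt(7077)/21) - 6 = -9 + 2*sqrt(7077)/21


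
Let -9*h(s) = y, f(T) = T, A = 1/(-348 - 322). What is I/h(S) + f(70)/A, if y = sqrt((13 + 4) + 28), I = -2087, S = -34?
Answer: -46900 + 6261*sqrt(5)/5 ≈ -44100.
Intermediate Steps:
A = -1/670 (A = 1/(-670) = -1/670 ≈ -0.0014925)
y = 3*sqrt(5) (y = sqrt(17 + 28) = sqrt(45) = 3*sqrt(5) ≈ 6.7082)
h(s) = -sqrt(5)/3
I/h(S) + f(70)/A = -2087*(-3*sqrt(5)/5) + 70/(-1/670) = -(-6261)*sqrt(5)/5 + 70*(-670) = 6261*sqrt(5)/5 - 46900 = -46900 + 6261*sqrt(5)/5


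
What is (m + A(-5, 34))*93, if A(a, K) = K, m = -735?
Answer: -65193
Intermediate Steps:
(m + A(-5, 34))*93 = (-735 + 34)*93 = -701*93 = -65193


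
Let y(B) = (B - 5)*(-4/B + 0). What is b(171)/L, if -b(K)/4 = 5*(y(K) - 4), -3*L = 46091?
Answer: -26960/2627187 ≈ -0.010262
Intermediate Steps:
y(B) = -4*(-5 + B)/B (y(B) = (-5 + B)*(-4/B) = -4*(-5 + B)/B)
L = -46091/3 (L = -⅓*46091 = -46091/3 ≈ -15364.)
b(K) = 160 - 400/K (b(K) = -20*((-4 + 20/K) - 4) = -20*(-8 + 20/K) = -4*(-40 + 100/K) = 160 - 400/K)
b(171)/L = (160 - 400/171)/(-46091/3) = (160 - 400*1/171)*(-3/46091) = (160 - 400/171)*(-3/46091) = (26960/171)*(-3/46091) = -26960/2627187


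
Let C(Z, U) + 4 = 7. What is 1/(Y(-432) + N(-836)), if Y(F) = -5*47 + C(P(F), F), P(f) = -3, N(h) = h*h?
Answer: 1/698664 ≈ 1.4313e-6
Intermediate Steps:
N(h) = h²
C(Z, U) = 3 (C(Z, U) = -4 + 7 = 3)
Y(F) = -232 (Y(F) = -5*47 + 3 = -235 + 3 = -232)
1/(Y(-432) + N(-836)) = 1/(-232 + (-836)²) = 1/(-232 + 698896) = 1/698664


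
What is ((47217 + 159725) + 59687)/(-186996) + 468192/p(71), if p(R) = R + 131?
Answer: 43748086087/18886596 ≈ 2316.4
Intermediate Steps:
p(R) = 131 + R
((47217 + 159725) + 59687)/(-186996) + 468192/p(71) = ((47217 + 159725) + 59687)/(-186996) + 468192/(131 + 71) = (206942 + 59687)*(-1/186996) + 468192/202 = 266629*(-1/186996) + 468192*(1/202) = -266629/186996 + 234096/101 = 43748086087/18886596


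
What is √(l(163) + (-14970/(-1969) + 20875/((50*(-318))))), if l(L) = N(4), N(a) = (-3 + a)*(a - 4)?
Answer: √2465999218155/626142 ≈ 2.5080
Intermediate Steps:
N(a) = (-4 + a)*(-3 + a) (N(a) = (-3 + a)*(-4 + a) = (-4 + a)*(-3 + a))
l(L) = 0 (l(L) = 12 + 4² - 7*4 = 12 + 16 - 28 = 0)
√(l(163) + (-14970/(-1969) + 20875/((50*(-318))))) = √(0 + (-14970/(-1969) + 20875/((50*(-318))))) = √(0 + (-14970*(-1/1969) + 20875/(-15900))) = √(0 + (14970/1969 + 20875*(-1/15900))) = √(0 + (14970/1969 - 835/636)) = √(0 + 7876805/1252284) = √(7876805/1252284) = √2465999218155/626142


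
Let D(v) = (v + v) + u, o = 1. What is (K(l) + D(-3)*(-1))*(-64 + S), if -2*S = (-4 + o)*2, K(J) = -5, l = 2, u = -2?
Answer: -183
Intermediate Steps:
D(v) = -2 + 2*v (D(v) = (v + v) - 2 = 2*v - 2 = -2 + 2*v)
S = 3 (S = -(-4 + 1)*2/2 = -(-3)*2/2 = -½*(-6) = 3)
(K(l) + D(-3)*(-1))*(-64 + S) = (-5 + (-2 + 2*(-3))*(-1))*(-64 + 3) = (-5 + (-2 - 6)*(-1))*(-61) = (-5 - 8*(-1))*(-61) = (-5 + 8)*(-61) = 3*(-61) = -183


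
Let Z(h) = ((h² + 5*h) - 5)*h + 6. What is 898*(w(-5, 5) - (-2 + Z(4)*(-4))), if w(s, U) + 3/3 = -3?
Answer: 465164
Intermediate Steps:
w(s, U) = -4 (w(s, U) = -1 - 3 = -4)
Z(h) = 6 + h*(-5 + h² + 5*h) (Z(h) = (-5 + h² + 5*h)*h + 6 = h*(-5 + h² + 5*h) + 6 = 6 + h*(-5 + h² + 5*h))
898*(w(-5, 5) - (-2 + Z(4)*(-4))) = 898*(-4 - (-2 + (6 + 4³ - 5*4 + 5*4²)*(-4))) = 898*(-4 - (-2 + (6 + 64 - 20 + 5*16)*(-4))) = 898*(-4 - (-2 + (6 + 64 - 20 + 80)*(-4))) = 898*(-4 - (-2 + 130*(-4))) = 898*(-4 - (-2 - 520)) = 898*(-4 - 1*(-522)) = 898*(-4 + 522) = 898*518 = 465164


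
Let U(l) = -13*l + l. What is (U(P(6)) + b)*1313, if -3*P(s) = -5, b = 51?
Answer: 40703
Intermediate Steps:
P(s) = 5/3 (P(s) = -⅓*(-5) = 5/3)
U(l) = -12*l
(U(P(6)) + b)*1313 = (-12*5/3 + 51)*1313 = (-20 + 51)*1313 = 31*1313 = 40703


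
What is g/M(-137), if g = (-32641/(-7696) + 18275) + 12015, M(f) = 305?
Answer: 233144481/2347280 ≈ 99.325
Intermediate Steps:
g = 233144481/7696 (g = (-32641*(-1/7696) + 18275) + 12015 = (32641/7696 + 18275) + 12015 = 140677041/7696 + 12015 = 233144481/7696 ≈ 30294.)
g/M(-137) = (233144481/7696)/305 = (233144481/7696)*(1/305) = 233144481/2347280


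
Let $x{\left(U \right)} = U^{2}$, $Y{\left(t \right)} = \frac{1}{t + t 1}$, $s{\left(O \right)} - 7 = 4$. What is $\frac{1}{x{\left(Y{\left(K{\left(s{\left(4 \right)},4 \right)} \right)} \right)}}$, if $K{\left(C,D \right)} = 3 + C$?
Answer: $784$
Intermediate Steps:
$s{\left(O \right)} = 11$ ($s{\left(O \right)} = 7 + 4 = 11$)
$Y{\left(t \right)} = \frac{1}{2 t}$ ($Y{\left(t \right)} = \frac{1}{t + t} = \frac{1}{2 t}$)
$\frac{1}{x{\left(Y{\left(K{\left(s{\left(4 \right)},4 \right)} \right)} \right)}} = \frac{1}{\left(\frac{1}{2 \left(3 + 11\right)}\right)^{2}} = \frac{1}{\left(\frac{1}{2 \cdot 14}\right)^{2}} = \frac{1}{\left(\frac{1}{2} \cdot \frac{1}{14}\right)^{2}} = \frac{1}{\left(\frac{1}{28}\right)^{2}} = \frac{1}{\frac{1}{784}} = 784$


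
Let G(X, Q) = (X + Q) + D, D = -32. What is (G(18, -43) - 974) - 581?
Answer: -1612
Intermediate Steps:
G(X, Q) = -32 + Q + X (G(X, Q) = (X + Q) - 32 = (Q + X) - 32 = -32 + Q + X)
(G(18, -43) - 974) - 581 = ((-32 - 43 + 18) - 974) - 581 = (-57 - 974) - 581 = -1031 - 581 = -1612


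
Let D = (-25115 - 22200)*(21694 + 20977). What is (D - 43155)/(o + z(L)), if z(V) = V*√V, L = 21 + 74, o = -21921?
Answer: 22129485369960/239836433 + 95903522200*√95/239836433 ≈ 96167.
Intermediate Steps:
L = 95
D = -2018978365 (D = -47315*42671 = -2018978365)
z(V) = V^(3/2)
(D - 43155)/(o + z(L)) = (-2018978365 - 43155)/(-21921 + 95^(3/2)) = -2019021520/(-21921 + 95*√95)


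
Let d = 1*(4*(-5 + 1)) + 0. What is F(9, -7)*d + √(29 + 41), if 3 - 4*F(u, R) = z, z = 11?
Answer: 32 + √70 ≈ 40.367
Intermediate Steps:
F(u, R) = -2 (F(u, R) = ¾ - ¼*11 = ¾ - 11/4 = -2)
d = -16 (d = 1*(4*(-4)) + 0 = 1*(-16) + 0 = -16 + 0 = -16)
F(9, -7)*d + √(29 + 41) = -2*(-16) + √(29 + 41) = 32 + √70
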